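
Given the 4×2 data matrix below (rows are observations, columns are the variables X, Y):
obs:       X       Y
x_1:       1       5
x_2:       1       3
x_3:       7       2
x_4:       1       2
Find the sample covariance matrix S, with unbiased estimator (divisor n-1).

Step 1 — column means:
  mean(X) = (1 + 1 + 7 + 1) / 4 = 10/4 = 2.5
  mean(Y) = (5 + 3 + 2 + 2) / 4 = 12/4 = 3

Step 2 — sample covariance S[i,j] = (1/(n-1)) · Σ_k (x_{k,i} - mean_i) · (x_{k,j} - mean_j), with n-1 = 3.
  S[X,X] = ((-1.5)·(-1.5) + (-1.5)·(-1.5) + (4.5)·(4.5) + (-1.5)·(-1.5)) / 3 = 27/3 = 9
  S[X,Y] = ((-1.5)·(2) + (-1.5)·(0) + (4.5)·(-1) + (-1.5)·(-1)) / 3 = -6/3 = -2
  S[Y,Y] = ((2)·(2) + (0)·(0) + (-1)·(-1) + (-1)·(-1)) / 3 = 6/3 = 2

S is symmetric (S[j,i] = S[i,j]). Assembling:

S = [[9, -2],
 [-2, 2]]


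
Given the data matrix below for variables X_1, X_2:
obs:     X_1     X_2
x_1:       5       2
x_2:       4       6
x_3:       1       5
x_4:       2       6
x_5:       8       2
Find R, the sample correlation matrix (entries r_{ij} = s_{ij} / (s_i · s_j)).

Step 1 — column means:
  mean(X_1) = (5 + 4 + 1 + 2 + 8) / 5 = 20/5 = 4
  mean(X_2) = (2 + 6 + 5 + 6 + 2) / 5 = 21/5 = 4.2

Step 2 — sample variances and covariances s[i,j] = (1/(n-1)) · Σ_k (x_{k,i} - mean_i) · (x_{k,j} - mean_j), with n-1 = 4:
  s[X_1,X_1] = ((1)·(1) + (0)·(0) + (-3)·(-3) + (-2)·(-2) + (4)·(4)) / 4 = 30/4 = 7.5
  s[X_1,X_2] = ((1)·(-2.2) + (0)·(1.8) + (-3)·(0.8) + (-2)·(1.8) + (4)·(-2.2)) / 4 = -17/4 = -4.25
  s[X_2,X_2] = ((-2.2)·(-2.2) + (1.8)·(1.8) + (0.8)·(0.8) + (1.8)·(1.8) + (-2.2)·(-2.2)) / 4 = 16.8/4 = 4.2
  Sample standard deviations s_i = √(s[i,i]):
  s(X_1) = √(7.5) = 2.7386
  s(X_2) = √(4.2) = 2.0494

Step 3 — r_{ij} = s_{ij} / (s_i · s_j):
  r[X_1,X_1] = 1 (diagonal).
  r[X_1,X_2] = -4.25 / (2.7386 · 2.0494) = -4.25 / 5.6125 = -0.7572
  r[X_2,X_2] = 1 (diagonal).

R is symmetric with unit diagonal. Assembling:

R = [[1, -0.7572],
 [-0.7572, 1]]


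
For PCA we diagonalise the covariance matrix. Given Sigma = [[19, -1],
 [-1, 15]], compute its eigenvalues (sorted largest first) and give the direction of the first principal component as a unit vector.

Step 1 — characteristic polynomial of 2×2 Sigma:
  det(Sigma - λI) = λ² - trace · λ + det = 0.
  trace = 19 + 15 = 34, det = 19·15 - (-1)² = 284.
Step 2 — discriminant:
  Δ = trace² - 4·det = 1156 - 1136 = 20.
Step 3 — eigenvalues:
  λ = (trace ± √Δ)/2 = (34 ± 4.4721)/2,
  λ_1 = 19.2361,  λ_2 = 14.7639.

Step 4 — unit eigenvector for λ_1: solve (Sigma - λ_1 I)v = 0. First row:
  (19 - 19.2361)·v_x + (-1)·v_y = 0, i.e. (-0.2361)·v_x + (-1)·v_y = 0,
  so v ∝ (b, λ_1 - a) = (-1, 0.2361); multiply by -1 so the first entry is positive: u = (1, -0.2361).
  ||u|| = √((1)² + (-0.2361)²) = √(1.0557) ≈ 1.0275,
  v_1 = u/||u|| ≈ (0.9732, -0.2298) (||v_1|| = 1).

λ_1 = 19.2361,  λ_2 = 14.7639;  v_1 ≈ (0.9732, -0.2298)


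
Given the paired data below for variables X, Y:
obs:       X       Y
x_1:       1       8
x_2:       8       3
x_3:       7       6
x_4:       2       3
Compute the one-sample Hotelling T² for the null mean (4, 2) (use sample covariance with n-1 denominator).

Step 1 — sample mean vector:
  mean(X) = (1 + 8 + 7 + 2) / 4 = 18/4 = 4.5
  mean(Y) = (8 + 3 + 6 + 3) / 4 = 20/4 = 5
  x̄ = (4.5, 5),  deviation x̄ - mu_0 = (4.5, 5) - (4, 2) = (0.5, 3).

Step 2 — sample covariance matrix, S[i,j] = (1/(n-1)) · Σ_k (x_{k,i} - mean_i) · (x_{k,j} - mean_j), divisor n-1 = 3:
  S[X,X] = ((-3.5)·(-3.5) + (3.5)·(3.5) + (2.5)·(2.5) + (-2.5)·(-2.5)) / 3 = 37/3 = 12.3333
  S[X,Y] = ((-3.5)·(3) + (3.5)·(-2) + (2.5)·(1) + (-2.5)·(-2)) / 3 = -10/3 = -3.3333
  S[Y,Y] = ((3)·(3) + (-2)·(-2) + (1)·(1) + (-2)·(-2)) / 3 = 18/3 = 6
  S = [[12.3333, -3.3333],
 [-3.3333, 6]].

Step 3 — invert S. det(S) = 12.3333·6 - (-3.3333)² = 62.8889.
  S^{-1} = (1/det) · [[d, -b], [-b, a]] = [[0.0954, 0.053],
 [0.053, 0.1961]].

Step 4 — quadratic form (x̄ - mu_0)^T · S^{-1} · (x̄ - mu_0):
  S^{-1} · (x̄ - mu_0) = (0.2067, 0.6148),
  (x̄ - mu_0)^T · [...] = (0.5)·(0.2067) + (3)·(0.6148) = 1.9479.

Step 5 — scale by n: T² = 4 · 1.9479 = 7.7915.

T² ≈ 7.7915


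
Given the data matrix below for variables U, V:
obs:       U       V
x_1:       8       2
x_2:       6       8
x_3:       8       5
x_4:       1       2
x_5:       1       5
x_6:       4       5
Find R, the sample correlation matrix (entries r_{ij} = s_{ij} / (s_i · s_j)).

Step 1 — column means:
  mean(U) = (8 + 6 + 8 + 1 + 1 + 4) / 6 = 28/6 = 4.6667
  mean(V) = (2 + 8 + 5 + 2 + 5 + 5) / 6 = 27/6 = 4.5

Step 2 — sample variances and covariances s[i,j] = (1/(n-1)) · Σ_k (x_{k,i} - mean_i) · (x_{k,j} - mean_j), with n-1 = 5:
  s[U,U] = ((3.3333)·(3.3333) + (1.3333)·(1.3333) + (3.3333)·(3.3333) + (-3.6667)·(-3.6667) + (-3.6667)·(-3.6667) + (-0.6667)·(-0.6667)) / 5 = 51.3333/5 = 10.2667
  s[U,V] = ((3.3333)·(-2.5) + (1.3333)·(3.5) + (3.3333)·(0.5) + (-3.6667)·(-2.5) + (-3.6667)·(0.5) + (-0.6667)·(0.5)) / 5 = 5/5 = 1
  s[V,V] = ((-2.5)·(-2.5) + (3.5)·(3.5) + (0.5)·(0.5) + (-2.5)·(-2.5) + (0.5)·(0.5) + (0.5)·(0.5)) / 5 = 25.5/5 = 5.1
  Sample standard deviations s_i = √(s[i,i]):
  s(U) = √(10.2667) = 3.2042
  s(V) = √(5.1) = 2.2583

Step 3 — r_{ij} = s_{ij} / (s_i · s_j):
  r[U,U] = 1 (diagonal).
  r[U,V] = 1 / (3.2042 · 2.2583) = 1 / 7.236 = 0.1382
  r[V,V] = 1 (diagonal).

R is symmetric with unit diagonal. Assembling:

R = [[1, 0.1382],
 [0.1382, 1]]


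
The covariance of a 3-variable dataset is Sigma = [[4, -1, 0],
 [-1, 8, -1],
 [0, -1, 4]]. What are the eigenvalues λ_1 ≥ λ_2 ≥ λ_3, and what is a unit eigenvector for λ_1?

Step 1 — characteristic polynomial p(λ) = det(λI - Sigma) = λ³ - tr·λ² + c_1·λ - det, where tr = trace, c_1 = sum of the principal 2×2 minors, det = det(Sigma):
  tr = 4 + 8 + 4 = 16,
  c_1 = (4·8 - (-1)²) + (4·4 - (0)²) + (8·4 - (-1)²) = 31 + 16 + 31 = 78,
  det = 4·(8·4 - (-1)²) - (-1)·((-1)·4 - (-1)·(0)) + (0)·((-1)·(-1) - 8·(0)) = 4·(31) - (-1)·(-4) + (0)·(1) = 120.
  So p(λ) = λ³ - 16λ² + 78λ - 120.
Step 2 — look for an integer root (rational root theorem: any rational root is an integer divisor of 120). Testing λ = 4:
  p(4) = 64 - 256 + 312 - 120 = 0  ✓
  Dividing out (λ - 4): p(λ) = (λ - 4)(λ² - 12λ + 30).
Step 3 — remaining eigenvalues from the quadratic λ² - 12λ + 30 = 0:
  Δ = 12² - 4·30 = 144 - 120 = 24,  λ = (12 ± √24)/2 = (12 ± 4.899)/2 ≈ 8.4495 or 3.5505.
  Sorted: λ_1 = 8.4495,  λ_2 = 4,  λ_3 = 3.5505  (check: sum = 16 = tr ✓).

Step 4 — unit eigenvector for λ_1 ≈ 8.4495: v spans the null space of (Sigma - λ_1 I), whose rows are
  r_1 = (-4.4495, -1, 0),  r_2 = (-1, -0.4495, -1),  r_3 = (0, -1, -4.4495).
  v is orthogonal to every row, so take v ∝ r_1 × r_2 = ((-1)·(-1) - (0)·(-0.4495), (0)·(-1) - (-4.4495)·(-1), (-4.4495)·(-0.4495) - (-1)·(-1)) ≈ (1, -4.4495, 1).
  Let u = (1, -4.4495, 1).
  ||u|| = √((1)² + (-4.4495)² + (1)²) = √(21.798) ≈ 4.6688,  v_1 = u/||u|| ≈ (0.2142, -0.953, 0.2142) (||v_1|| = 1).

λ_1 = 8.4495,  λ_2 = 4,  λ_3 = 3.5505;  v_1 ≈ (0.2142, -0.953, 0.2142)


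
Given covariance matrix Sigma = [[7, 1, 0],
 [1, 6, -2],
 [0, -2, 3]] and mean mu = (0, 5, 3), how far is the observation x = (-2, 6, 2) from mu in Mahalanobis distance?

Step 1 — centre the observation: (x - mu) = (-2, 1, -1).

Step 2 — invert Sigma (cofactor / det for 3×3, or solve directly):
  Sigma^{-1} = [[0.1474, -0.0316, -0.0211],
 [-0.0316, 0.2211, 0.1474],
 [-0.0211, 0.1474, 0.4316]].

Step 3 — form the quadratic (x - mu)^T · Sigma^{-1} · (x - mu):
  Sigma^{-1} · (x - mu) = (-0.3053, 0.1368, -0.2421).
  (x - mu)^T · [Sigma^{-1} · (x - mu)] = (-2)·(-0.3053) + (1)·(0.1368) + (-1)·(-0.2421) = 0.9895.

Step 4 — take square root: d = √(0.9895) ≈ 0.9947.

d(x, mu) = √(0.9895) ≈ 0.9947


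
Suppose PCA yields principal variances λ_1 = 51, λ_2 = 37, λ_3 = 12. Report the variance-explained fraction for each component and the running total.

Step 1 — total variance = trace(Sigma) = Σ λ_i = 51 + 37 + 12 = 100.

Step 2 — fraction explained by component i = λ_i / Σ λ:
  PC1: 51/100 = 0.51
  PC2: 37/100 = 0.37
  PC3: 12/100 = 0.12

Step 3 — cumulative fraction after k components = (λ_1 + ... + λ_k) / Σ λ:
  k = 1: 51/100 = 0.51
  k = 2: (51 + 37)/100 = 88/100 = 0.88
  k = 3: (51 + 37 + 12)/100 = 100/100 = 1

Summary (fraction, with percent):

explained: PC1 0.51 (51%), PC2 0.37 (37%), PC3 0.12 (12%);  cumulative: 0.51, 0.88, 1


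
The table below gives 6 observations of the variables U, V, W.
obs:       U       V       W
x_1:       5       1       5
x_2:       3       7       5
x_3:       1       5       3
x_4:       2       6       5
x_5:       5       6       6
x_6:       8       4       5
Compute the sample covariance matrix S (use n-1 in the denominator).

Step 1 — column means:
  mean(U) = (5 + 3 + 1 + 2 + 5 + 8) / 6 = 24/6 = 4
  mean(V) = (1 + 7 + 5 + 6 + 6 + 4) / 6 = 29/6 = 4.8333
  mean(W) = (5 + 5 + 3 + 5 + 6 + 5) / 6 = 29/6 = 4.8333

Step 2 — sample covariance S[i,j] = (1/(n-1)) · Σ_k (x_{k,i} - mean_i) · (x_{k,j} - mean_j), with n-1 = 5.
  S[U,U] = ((1)·(1) + (-1)·(-1) + (-3)·(-3) + (-2)·(-2) + (1)·(1) + (4)·(4)) / 5 = 32/5 = 6.4
  S[U,V] = ((1)·(-3.8333) + (-1)·(2.1667) + (-3)·(0.1667) + (-2)·(1.1667) + (1)·(1.1667) + (4)·(-0.8333)) / 5 = -11/5 = -2.2
  S[U,W] = ((1)·(0.1667) + (-1)·(0.1667) + (-3)·(-1.8333) + (-2)·(0.1667) + (1)·(1.1667) + (4)·(0.1667)) / 5 = 7/5 = 1.4
  S[V,V] = ((-3.8333)·(-3.8333) + (2.1667)·(2.1667) + (0.1667)·(0.1667) + (1.1667)·(1.1667) + (1.1667)·(1.1667) + (-0.8333)·(-0.8333)) / 5 = 22.8333/5 = 4.5667
  S[V,W] = ((-3.8333)·(0.1667) + (2.1667)·(0.1667) + (0.1667)·(-1.8333) + (1.1667)·(0.1667) + (1.1667)·(1.1667) + (-0.8333)·(0.1667)) / 5 = 0.8333/5 = 0.1667
  S[W,W] = ((0.1667)·(0.1667) + (0.1667)·(0.1667) + (-1.8333)·(-1.8333) + (0.1667)·(0.1667) + (1.1667)·(1.1667) + (0.1667)·(0.1667)) / 5 = 4.8333/5 = 0.9667

S is symmetric (S[j,i] = S[i,j]). Assembling:

S = [[6.4, -2.2, 1.4],
 [-2.2, 4.5667, 0.1667],
 [1.4, 0.1667, 0.9667]]


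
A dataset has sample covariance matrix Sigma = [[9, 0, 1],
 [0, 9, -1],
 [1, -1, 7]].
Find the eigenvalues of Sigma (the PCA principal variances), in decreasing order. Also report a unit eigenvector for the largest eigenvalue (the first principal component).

Step 1 — characteristic polynomial p(λ) = det(λI - Sigma) = λ³ - tr·λ² + c_1·λ - det, where tr = trace, c_1 = sum of the principal 2×2 minors, det = det(Sigma):
  tr = 9 + 9 + 7 = 25,
  c_1 = (9·9 - (0)²) + (9·7 - (1)²) + (9·7 - (-1)²) = 81 + 62 + 62 = 205,
  det = 9·(9·7 - (-1)²) - (0)·((0)·7 - (-1)·(1)) + (1)·((0)·(-1) - 9·(1)) = 9·(62) - (0)·(1) + (1)·(-9) = 549.
  So p(λ) = λ³ - 25λ² + 205λ - 549.
Step 2 — look for an integer root (rational root theorem: any rational root is an integer divisor of 549). Testing λ = 9:
  p(9) = 729 - 2025 + 1845 - 549 = 0  ✓
  Dividing out (λ - 9): p(λ) = (λ - 9)(λ² - 16λ + 61).
Step 3 — remaining eigenvalues from the quadratic λ² - 16λ + 61 = 0:
  Δ = 16² - 4·61 = 256 - 244 = 12,  λ = (16 ± √12)/2 = (16 ± 3.4641)/2 ≈ 9.7321 or 6.2679.
  Sorted: λ_1 = 9.7321,  λ_2 = 9,  λ_3 = 6.2679  (check: sum = 25 = tr ✓).

Step 4 — unit eigenvector for λ_1 ≈ 9.7321: v spans the null space of (Sigma - λ_1 I), whose rows are
  r_1 = (-0.7321, 0, 1),  r_2 = (0, -0.7321, -1),  r_3 = (1, -1, -2.7321).
  v is orthogonal to every row, so take v ∝ r_1 × r_2 = ((0)·(-1) - (1)·(-0.7321), (1)·(0) - (-0.7321)·(-1), (-0.7321)·(-0.7321) - (0)·(0)) ≈ (0.7321, -0.7321, 0.5359).
  Let u = (0.7321, -0.7321, 0.5359).
  ||u|| = √((0.7321)² + (-0.7321)² + (0.5359)²) = √(1.359) ≈ 1.1658,  v_1 = u/||u|| ≈ (0.628, -0.628, 0.4597) (||v_1|| = 1).

λ_1 = 9.7321,  λ_2 = 9,  λ_3 = 6.2679;  v_1 ≈ (0.628, -0.628, 0.4597)


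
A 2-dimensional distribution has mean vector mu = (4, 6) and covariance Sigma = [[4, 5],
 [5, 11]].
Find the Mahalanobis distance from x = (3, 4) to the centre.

Step 1 — centre the observation: (x - mu) = (-1, -2).

Step 2 — invert Sigma. det(Sigma) = 4·11 - (5)² = 19.
  Sigma^{-1} = (1/det) · [[d, -b], [-b, a]] = [[0.5789, -0.2632],
 [-0.2632, 0.2105]].

Step 3 — form the quadratic (x - mu)^T · Sigma^{-1} · (x - mu):
  Sigma^{-1} · (x - mu) = (-0.0526, -0.1579).
  (x - mu)^T · [Sigma^{-1} · (x - mu)] = (-1)·(-0.0526) + (-2)·(-0.1579) = 0.3684.

Step 4 — take square root: d = √(0.3684) ≈ 0.607.

d(x, mu) = √(0.3684) ≈ 0.607


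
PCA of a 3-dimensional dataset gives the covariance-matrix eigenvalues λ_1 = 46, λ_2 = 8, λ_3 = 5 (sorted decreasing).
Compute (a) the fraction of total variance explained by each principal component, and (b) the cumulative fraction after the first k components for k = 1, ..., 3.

Step 1 — total variance = trace(Sigma) = Σ λ_i = 46 + 8 + 5 = 59.

Step 2 — fraction explained by component i = λ_i / Σ λ:
  PC1: 46/59 = 0.7797
  PC2: 8/59 = 0.1356
  PC3: 5/59 = 0.0847

Step 3 — cumulative fraction after k components = (λ_1 + ... + λ_k) / Σ λ:
  k = 1: 46/59 = 0.7797
  k = 2: (46 + 8)/59 = 54/59 = 0.9153
  k = 3: (46 + 8 + 5)/59 = 59/59 = 1

Summary (fraction, with percent):

explained: PC1 0.7797 (77.97%), PC2 0.1356 (13.56%), PC3 0.0847 (8.47%);  cumulative: 0.7797, 0.9153, 1


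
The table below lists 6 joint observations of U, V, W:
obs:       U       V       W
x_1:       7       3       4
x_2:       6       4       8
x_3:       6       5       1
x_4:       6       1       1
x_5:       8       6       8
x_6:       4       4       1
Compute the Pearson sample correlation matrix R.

Step 1 — column means:
  mean(U) = (7 + 6 + 6 + 6 + 8 + 4) / 6 = 37/6 = 6.1667
  mean(V) = (3 + 4 + 5 + 1 + 6 + 4) / 6 = 23/6 = 3.8333
  mean(W) = (4 + 8 + 1 + 1 + 8 + 1) / 6 = 23/6 = 3.8333

Step 2 — sample variances and covariances s[i,j] = (1/(n-1)) · Σ_k (x_{k,i} - mean_i) · (x_{k,j} - mean_j), with n-1 = 5:
  s[U,U] = ((0.8333)·(0.8333) + (-0.1667)·(-0.1667) + (-0.1667)·(-0.1667) + (-0.1667)·(-0.1667) + (1.8333)·(1.8333) + (-2.1667)·(-2.1667)) / 5 = 8.8333/5 = 1.7667
  s[U,V] = ((0.8333)·(-0.8333) + (-0.1667)·(0.1667) + (-0.1667)·(1.1667) + (-0.1667)·(-2.8333) + (1.8333)·(2.1667) + (-2.1667)·(0.1667)) / 5 = 3.1667/5 = 0.6333
  s[U,W] = ((0.8333)·(0.1667) + (-0.1667)·(4.1667) + (-0.1667)·(-2.8333) + (-0.1667)·(-2.8333) + (1.8333)·(4.1667) + (-2.1667)·(-2.8333)) / 5 = 14.1667/5 = 2.8333
  s[V,V] = ((-0.8333)·(-0.8333) + (0.1667)·(0.1667) + (1.1667)·(1.1667) + (-2.8333)·(-2.8333) + (2.1667)·(2.1667) + (0.1667)·(0.1667)) / 5 = 14.8333/5 = 2.9667
  s[V,W] = ((-0.8333)·(0.1667) + (0.1667)·(4.1667) + (1.1667)·(-2.8333) + (-2.8333)·(-2.8333) + (2.1667)·(4.1667) + (0.1667)·(-2.8333)) / 5 = 13.8333/5 = 2.7667
  s[W,W] = ((0.1667)·(0.1667) + (4.1667)·(4.1667) + (-2.8333)·(-2.8333) + (-2.8333)·(-2.8333) + (4.1667)·(4.1667) + (-2.8333)·(-2.8333)) / 5 = 58.8333/5 = 11.7667
  Sample standard deviations s_i = √(s[i,i]):
  s(U) = √(1.7667) = 1.3292
  s(V) = √(2.9667) = 1.7224
  s(W) = √(11.7667) = 3.4303

Step 3 — r_{ij} = s_{ij} / (s_i · s_j):
  r[U,U] = 1 (diagonal).
  r[U,V] = 0.6333 / (1.3292 · 1.7224) = 0.6333 / 2.2893 = 0.2766
  r[U,W] = 2.8333 / (1.3292 · 3.4303) = 2.8333 / 4.5594 = 0.6214
  r[V,V] = 1 (diagonal).
  r[V,W] = 2.7667 / (1.7224 · 3.4303) = 2.7667 / 5.9083 = 0.4683
  r[W,W] = 1 (diagonal).

R is symmetric with unit diagonal. Assembling:

R = [[1, 0.2766, 0.6214],
 [0.2766, 1, 0.4683],
 [0.6214, 0.4683, 1]]


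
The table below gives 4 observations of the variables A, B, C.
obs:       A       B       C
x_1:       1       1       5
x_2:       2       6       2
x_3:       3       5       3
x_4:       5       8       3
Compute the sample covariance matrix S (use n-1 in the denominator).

Step 1 — column means:
  mean(A) = (1 + 2 + 3 + 5) / 4 = 11/4 = 2.75
  mean(B) = (1 + 6 + 5 + 8) / 4 = 20/4 = 5
  mean(C) = (5 + 2 + 3 + 3) / 4 = 13/4 = 3.25

Step 2 — sample covariance S[i,j] = (1/(n-1)) · Σ_k (x_{k,i} - mean_i) · (x_{k,j} - mean_j), with n-1 = 3.
  S[A,A] = ((-1.75)·(-1.75) + (-0.75)·(-0.75) + (0.25)·(0.25) + (2.25)·(2.25)) / 3 = 8.75/3 = 2.9167
  S[A,B] = ((-1.75)·(-4) + (-0.75)·(1) + (0.25)·(0) + (2.25)·(3)) / 3 = 13/3 = 4.3333
  S[A,C] = ((-1.75)·(1.75) + (-0.75)·(-1.25) + (0.25)·(-0.25) + (2.25)·(-0.25)) / 3 = -2.75/3 = -0.9167
  S[B,B] = ((-4)·(-4) + (1)·(1) + (0)·(0) + (3)·(3)) / 3 = 26/3 = 8.6667
  S[B,C] = ((-4)·(1.75) + (1)·(-1.25) + (0)·(-0.25) + (3)·(-0.25)) / 3 = -9/3 = -3
  S[C,C] = ((1.75)·(1.75) + (-1.25)·(-1.25) + (-0.25)·(-0.25) + (-0.25)·(-0.25)) / 3 = 4.75/3 = 1.5833

S is symmetric (S[j,i] = S[i,j]). Assembling:

S = [[2.9167, 4.3333, -0.9167],
 [4.3333, 8.6667, -3],
 [-0.9167, -3, 1.5833]]


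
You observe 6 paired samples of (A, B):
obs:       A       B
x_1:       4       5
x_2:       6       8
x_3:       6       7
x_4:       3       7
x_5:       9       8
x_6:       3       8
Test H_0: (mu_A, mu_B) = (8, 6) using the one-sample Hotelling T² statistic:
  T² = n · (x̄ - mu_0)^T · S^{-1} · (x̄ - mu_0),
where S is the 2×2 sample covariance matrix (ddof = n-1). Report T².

Step 1 — sample mean vector:
  mean(A) = (4 + 6 + 6 + 3 + 9 + 3) / 6 = 31/6 = 5.1667
  mean(B) = (5 + 8 + 7 + 7 + 8 + 8) / 6 = 43/6 = 7.1667
  x̄ = (5.1667, 7.1667),  deviation x̄ - mu_0 = (5.1667, 7.1667) - (8, 6) = (-2.8333, 1.1667).

Step 2 — sample covariance matrix, S[i,j] = (1/(n-1)) · Σ_k (x_{k,i} - mean_i) · (x_{k,j} - mean_j), divisor n-1 = 5:
  S[A,A] = ((-1.1667)·(-1.1667) + (0.8333)·(0.8333) + (0.8333)·(0.8333) + (-2.1667)·(-2.1667) + (3.8333)·(3.8333) + (-2.1667)·(-2.1667)) / 5 = 26.8333/5 = 5.3667
  S[A,B] = ((-1.1667)·(-2.1667) + (0.8333)·(0.8333) + (0.8333)·(-0.1667) + (-2.1667)·(-0.1667) + (3.8333)·(0.8333) + (-2.1667)·(0.8333)) / 5 = 4.8333/5 = 0.9667
  S[B,B] = ((-2.1667)·(-2.1667) + (0.8333)·(0.8333) + (-0.1667)·(-0.1667) + (-0.1667)·(-0.1667) + (0.8333)·(0.8333) + (0.8333)·(0.8333)) / 5 = 6.8333/5 = 1.3667
  S = [[5.3667, 0.9667],
 [0.9667, 1.3667]].

Step 3 — invert S. det(S) = 5.3667·1.3667 - (0.9667)² = 6.4.
  S^{-1} = (1/det) · [[d, -b], [-b, a]] = [[0.2135, -0.151],
 [-0.151, 0.8385]].

Step 4 — quadratic form (x̄ - mu_0)^T · S^{-1} · (x̄ - mu_0):
  S^{-1} · (x̄ - mu_0) = (-0.7812, 1.4063),
  (x̄ - mu_0)^T · [...] = (-2.8333)·(-0.7812) + (1.1667)·(1.4063) = 3.8542.

Step 5 — scale by n: T² = 6 · 3.8542 = 23.125.

T² ≈ 23.125


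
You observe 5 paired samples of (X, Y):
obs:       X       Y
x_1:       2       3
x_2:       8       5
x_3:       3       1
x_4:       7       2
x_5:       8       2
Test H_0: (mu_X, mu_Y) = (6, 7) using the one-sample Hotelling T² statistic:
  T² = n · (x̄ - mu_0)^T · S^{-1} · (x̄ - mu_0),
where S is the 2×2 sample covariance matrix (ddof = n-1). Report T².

Step 1 — sample mean vector:
  mean(X) = (2 + 8 + 3 + 7 + 8) / 5 = 28/5 = 5.6
  mean(Y) = (3 + 5 + 1 + 2 + 2) / 5 = 13/5 = 2.6
  x̄ = (5.6, 2.6),  deviation x̄ - mu_0 = (5.6, 2.6) - (6, 7) = (-0.4, -4.4).

Step 2 — sample covariance matrix, S[i,j] = (1/(n-1)) · Σ_k (x_{k,i} - mean_i) · (x_{k,j} - mean_j), divisor n-1 = 4:
  S[X,X] = ((-3.6)·(-3.6) + (2.4)·(2.4) + (-2.6)·(-2.6) + (1.4)·(1.4) + (2.4)·(2.4)) / 4 = 33.2/4 = 8.3
  S[X,Y] = ((-3.6)·(0.4) + (2.4)·(2.4) + (-2.6)·(-1.6) + (1.4)·(-0.6) + (2.4)·(-0.6)) / 4 = 6.2/4 = 1.55
  S[Y,Y] = ((0.4)·(0.4) + (2.4)·(2.4) + (-1.6)·(-1.6) + (-0.6)·(-0.6) + (-0.6)·(-0.6)) / 4 = 9.2/4 = 2.3
  S = [[8.3, 1.55],
 [1.55, 2.3]].

Step 3 — invert S. det(S) = 8.3·2.3 - (1.55)² = 16.6875.
  S^{-1} = (1/det) · [[d, -b], [-b, a]] = [[0.1378, -0.0929],
 [-0.0929, 0.4974]].

Step 4 — quadratic form (x̄ - mu_0)^T · S^{-1} · (x̄ - mu_0):
  S^{-1} · (x̄ - mu_0) = (0.3536, -2.1513),
  (x̄ - mu_0)^T · [...] = (-0.4)·(0.3536) + (-4.4)·(-2.1513) = 9.3243.

Step 5 — scale by n: T² = 5 · 9.3243 = 46.6217.

T² ≈ 46.6217


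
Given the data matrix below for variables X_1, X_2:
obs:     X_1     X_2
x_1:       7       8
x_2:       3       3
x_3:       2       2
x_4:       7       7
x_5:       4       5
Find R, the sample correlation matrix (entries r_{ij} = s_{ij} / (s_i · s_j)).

Step 1 — column means:
  mean(X_1) = (7 + 3 + 2 + 7 + 4) / 5 = 23/5 = 4.6
  mean(X_2) = (8 + 3 + 2 + 7 + 5) / 5 = 25/5 = 5

Step 2 — sample variances and covariances s[i,j] = (1/(n-1)) · Σ_k (x_{k,i} - mean_i) · (x_{k,j} - mean_j), with n-1 = 4:
  s[X_1,X_1] = ((2.4)·(2.4) + (-1.6)·(-1.6) + (-2.6)·(-2.6) + (2.4)·(2.4) + (-0.6)·(-0.6)) / 4 = 21.2/4 = 5.3
  s[X_1,X_2] = ((2.4)·(3) + (-1.6)·(-2) + (-2.6)·(-3) + (2.4)·(2) + (-0.6)·(0)) / 4 = 23/4 = 5.75
  s[X_2,X_2] = ((3)·(3) + (-2)·(-2) + (-3)·(-3) + (2)·(2) + (0)·(0)) / 4 = 26/4 = 6.5
  Sample standard deviations s_i = √(s[i,i]):
  s(X_1) = √(5.3) = 2.3022
  s(X_2) = √(6.5) = 2.5495

Step 3 — r_{ij} = s_{ij} / (s_i · s_j):
  r[X_1,X_1] = 1 (diagonal).
  r[X_1,X_2] = 5.75 / (2.3022 · 2.5495) = 5.75 / 5.8694 = 0.9797
  r[X_2,X_2] = 1 (diagonal).

R is symmetric with unit diagonal. Assembling:

R = [[1, 0.9797],
 [0.9797, 1]]


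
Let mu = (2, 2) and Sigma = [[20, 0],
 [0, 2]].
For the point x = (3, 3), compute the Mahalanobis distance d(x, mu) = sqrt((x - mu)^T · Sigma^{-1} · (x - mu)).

Step 1 — centre the observation: (x - mu) = (1, 1).

Step 2 — invert Sigma. det(Sigma) = 20·2 - (0)² = 40.
  Sigma^{-1} = (1/det) · [[d, -b], [-b, a]] = [[0.05, 0],
 [0, 0.5]].

Step 3 — form the quadratic (x - mu)^T · Sigma^{-1} · (x - mu):
  Sigma^{-1} · (x - mu) = (0.05, 0.5).
  (x - mu)^T · [Sigma^{-1} · (x - mu)] = (1)·(0.05) + (1)·(0.5) = 0.55.

Step 4 — take square root: d = √(0.55) ≈ 0.7416.

d(x, mu) = √(0.55) ≈ 0.7416


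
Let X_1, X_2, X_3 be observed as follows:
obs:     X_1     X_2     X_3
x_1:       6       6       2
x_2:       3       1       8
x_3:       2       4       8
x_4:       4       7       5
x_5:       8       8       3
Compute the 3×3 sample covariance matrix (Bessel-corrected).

Step 1 — column means:
  mean(X_1) = (6 + 3 + 2 + 4 + 8) / 5 = 23/5 = 4.6
  mean(X_2) = (6 + 1 + 4 + 7 + 8) / 5 = 26/5 = 5.2
  mean(X_3) = (2 + 8 + 8 + 5 + 3) / 5 = 26/5 = 5.2

Step 2 — sample covariance S[i,j] = (1/(n-1)) · Σ_k (x_{k,i} - mean_i) · (x_{k,j} - mean_j), with n-1 = 4.
  S[X_1,X_1] = ((1.4)·(1.4) + (-1.6)·(-1.6) + (-2.6)·(-2.6) + (-0.6)·(-0.6) + (3.4)·(3.4)) / 4 = 23.2/4 = 5.8
  S[X_1,X_2] = ((1.4)·(0.8) + (-1.6)·(-4.2) + (-2.6)·(-1.2) + (-0.6)·(1.8) + (3.4)·(2.8)) / 4 = 19.4/4 = 4.85
  S[X_1,X_3] = ((1.4)·(-3.2) + (-1.6)·(2.8) + (-2.6)·(2.8) + (-0.6)·(-0.2) + (3.4)·(-2.2)) / 4 = -23.6/4 = -5.9
  S[X_2,X_2] = ((0.8)·(0.8) + (-4.2)·(-4.2) + (-1.2)·(-1.2) + (1.8)·(1.8) + (2.8)·(2.8)) / 4 = 30.8/4 = 7.7
  S[X_2,X_3] = ((0.8)·(-3.2) + (-4.2)·(2.8) + (-1.2)·(2.8) + (1.8)·(-0.2) + (2.8)·(-2.2)) / 4 = -24.2/4 = -6.05
  S[X_3,X_3] = ((-3.2)·(-3.2) + (2.8)·(2.8) + (2.8)·(2.8) + (-0.2)·(-0.2) + (-2.2)·(-2.2)) / 4 = 30.8/4 = 7.7

S is symmetric (S[j,i] = S[i,j]). Assembling:

S = [[5.8, 4.85, -5.9],
 [4.85, 7.7, -6.05],
 [-5.9, -6.05, 7.7]]


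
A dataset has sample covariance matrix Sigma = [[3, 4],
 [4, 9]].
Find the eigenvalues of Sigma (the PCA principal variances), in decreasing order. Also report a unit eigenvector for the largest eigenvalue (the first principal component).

Step 1 — characteristic polynomial of 2×2 Sigma:
  det(Sigma - λI) = λ² - trace · λ + det = 0.
  trace = 3 + 9 = 12, det = 3·9 - (4)² = 11.
Step 2 — discriminant:
  Δ = trace² - 4·det = 144 - 44 = 100.
Step 3 — eigenvalues:
  λ = (trace ± √Δ)/2 = (12 ± 10)/2,
  λ_1 = 11,  λ_2 = 1.

Step 4 — unit eigenvector for λ_1: solve (Sigma - λ_1 I)v = 0. First row:
  (3 - 11)·v_x + (4)·v_y = 0, i.e. (-8)·v_x + (4)·v_y = 0,
  so v ∝ (b, λ_1 - a) = (4, 8) = u.
  ||u|| = √((4)² + (8)²) = √(80) ≈ 8.9443,
  v_1 = u/||u|| ≈ (0.4472, 0.8944) (||v_1|| = 1).

λ_1 = 11,  λ_2 = 1;  v_1 ≈ (0.4472, 0.8944)


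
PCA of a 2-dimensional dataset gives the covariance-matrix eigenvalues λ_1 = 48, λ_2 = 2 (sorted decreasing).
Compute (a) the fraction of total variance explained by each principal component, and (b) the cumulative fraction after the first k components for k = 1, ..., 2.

Step 1 — total variance = trace(Sigma) = Σ λ_i = 48 + 2 = 50.

Step 2 — fraction explained by component i = λ_i / Σ λ:
  PC1: 48/50 = 0.96
  PC2: 2/50 = 0.04

Step 3 — cumulative fraction after k components = (λ_1 + ... + λ_k) / Σ λ:
  k = 1: 48/50 = 0.96
  k = 2: (48 + 2)/50 = 50/50 = 1

Summary (fraction, with percent):

explained: PC1 0.96 (96%), PC2 0.04 (4%);  cumulative: 0.96, 1


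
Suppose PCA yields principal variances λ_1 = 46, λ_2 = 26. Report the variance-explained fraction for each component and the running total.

Step 1 — total variance = trace(Sigma) = Σ λ_i = 46 + 26 = 72.

Step 2 — fraction explained by component i = λ_i / Σ λ:
  PC1: 46/72 = 0.6389
  PC2: 26/72 = 0.3611

Step 3 — cumulative fraction after k components = (λ_1 + ... + λ_k) / Σ λ:
  k = 1: 46/72 = 0.6389
  k = 2: (46 + 26)/72 = 72/72 = 1

Summary (fraction, with percent):

explained: PC1 0.6389 (63.89%), PC2 0.3611 (36.11%);  cumulative: 0.6389, 1


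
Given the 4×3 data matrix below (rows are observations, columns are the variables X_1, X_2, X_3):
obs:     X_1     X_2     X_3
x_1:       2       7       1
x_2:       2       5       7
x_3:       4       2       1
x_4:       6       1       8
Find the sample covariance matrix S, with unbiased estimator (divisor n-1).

Step 1 — column means:
  mean(X_1) = (2 + 2 + 4 + 6) / 4 = 14/4 = 3.5
  mean(X_2) = (7 + 5 + 2 + 1) / 4 = 15/4 = 3.75
  mean(X_3) = (1 + 7 + 1 + 8) / 4 = 17/4 = 4.25

Step 2 — sample covariance S[i,j] = (1/(n-1)) · Σ_k (x_{k,i} - mean_i) · (x_{k,j} - mean_j), with n-1 = 3.
  S[X_1,X_1] = ((-1.5)·(-1.5) + (-1.5)·(-1.5) + (0.5)·(0.5) + (2.5)·(2.5)) / 3 = 11/3 = 3.6667
  S[X_1,X_2] = ((-1.5)·(3.25) + (-1.5)·(1.25) + (0.5)·(-1.75) + (2.5)·(-2.75)) / 3 = -14.5/3 = -4.8333
  S[X_1,X_3] = ((-1.5)·(-3.25) + (-1.5)·(2.75) + (0.5)·(-3.25) + (2.5)·(3.75)) / 3 = 8.5/3 = 2.8333
  S[X_2,X_2] = ((3.25)·(3.25) + (1.25)·(1.25) + (-1.75)·(-1.75) + (-2.75)·(-2.75)) / 3 = 22.75/3 = 7.5833
  S[X_2,X_3] = ((3.25)·(-3.25) + (1.25)·(2.75) + (-1.75)·(-3.25) + (-2.75)·(3.75)) / 3 = -11.75/3 = -3.9167
  S[X_3,X_3] = ((-3.25)·(-3.25) + (2.75)·(2.75) + (-3.25)·(-3.25) + (3.75)·(3.75)) / 3 = 42.75/3 = 14.25

S is symmetric (S[j,i] = S[i,j]). Assembling:

S = [[3.6667, -4.8333, 2.8333],
 [-4.8333, 7.5833, -3.9167],
 [2.8333, -3.9167, 14.25]]


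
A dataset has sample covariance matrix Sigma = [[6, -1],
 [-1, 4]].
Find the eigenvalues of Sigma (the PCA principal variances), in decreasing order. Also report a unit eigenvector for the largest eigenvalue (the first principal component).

Step 1 — characteristic polynomial of 2×2 Sigma:
  det(Sigma - λI) = λ² - trace · λ + det = 0.
  trace = 6 + 4 = 10, det = 6·4 - (-1)² = 23.
Step 2 — discriminant:
  Δ = trace² - 4·det = 100 - 92 = 8.
Step 3 — eigenvalues:
  λ = (trace ± √Δ)/2 = (10 ± 2.8284)/2,
  λ_1 = 6.4142,  λ_2 = 3.5858.

Step 4 — unit eigenvector for λ_1: solve (Sigma - λ_1 I)v = 0. First row:
  (6 - 6.4142)·v_x + (-1)·v_y = 0, i.e. (-0.4142)·v_x + (-1)·v_y = 0,
  so v ∝ (b, λ_1 - a) = (-1, 0.4142); multiply by -1 so the first entry is positive: u = (1, -0.4142).
  ||u|| = √((1)² + (-0.4142)²) = √(1.1716) ≈ 1.0824,
  v_1 = u/||u|| ≈ (0.9239, -0.3827) (||v_1|| = 1).

λ_1 = 6.4142,  λ_2 = 3.5858;  v_1 ≈ (0.9239, -0.3827)


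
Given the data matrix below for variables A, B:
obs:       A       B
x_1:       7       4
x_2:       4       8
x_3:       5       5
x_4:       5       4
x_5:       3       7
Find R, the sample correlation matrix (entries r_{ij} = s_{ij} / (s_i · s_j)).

Step 1 — column means:
  mean(A) = (7 + 4 + 5 + 5 + 3) / 5 = 24/5 = 4.8
  mean(B) = (4 + 8 + 5 + 4 + 7) / 5 = 28/5 = 5.6

Step 2 — sample variances and covariances s[i,j] = (1/(n-1)) · Σ_k (x_{k,i} - mean_i) · (x_{k,j} - mean_j), with n-1 = 4:
  s[A,A] = ((2.2)·(2.2) + (-0.8)·(-0.8) + (0.2)·(0.2) + (0.2)·(0.2) + (-1.8)·(-1.8)) / 4 = 8.8/4 = 2.2
  s[A,B] = ((2.2)·(-1.6) + (-0.8)·(2.4) + (0.2)·(-0.6) + (0.2)·(-1.6) + (-1.8)·(1.4)) / 4 = -8.4/4 = -2.1
  s[B,B] = ((-1.6)·(-1.6) + (2.4)·(2.4) + (-0.6)·(-0.6) + (-1.6)·(-1.6) + (1.4)·(1.4)) / 4 = 13.2/4 = 3.3
  Sample standard deviations s_i = √(s[i,i]):
  s(A) = √(2.2) = 1.4832
  s(B) = √(3.3) = 1.8166

Step 3 — r_{ij} = s_{ij} / (s_i · s_j):
  r[A,A] = 1 (diagonal).
  r[A,B] = -2.1 / (1.4832 · 1.8166) = -2.1 / 2.6944 = -0.7794
  r[B,B] = 1 (diagonal).

R is symmetric with unit diagonal. Assembling:

R = [[1, -0.7794],
 [-0.7794, 1]]


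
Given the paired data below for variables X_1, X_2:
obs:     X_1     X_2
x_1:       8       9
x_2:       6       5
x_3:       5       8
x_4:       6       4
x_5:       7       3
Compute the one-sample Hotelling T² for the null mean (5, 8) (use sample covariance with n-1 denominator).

Step 1 — sample mean vector:
  mean(X_1) = (8 + 6 + 5 + 6 + 7) / 5 = 32/5 = 6.4
  mean(X_2) = (9 + 5 + 8 + 4 + 3) / 5 = 29/5 = 5.8
  x̄ = (6.4, 5.8),  deviation x̄ - mu_0 = (6.4, 5.8) - (5, 8) = (1.4, -2.2).

Step 2 — sample covariance matrix, S[i,j] = (1/(n-1)) · Σ_k (x_{k,i} - mean_i) · (x_{k,j} - mean_j), divisor n-1 = 4:
  S[X_1,X_1] = ((1.6)·(1.6) + (-0.4)·(-0.4) + (-1.4)·(-1.4) + (-0.4)·(-0.4) + (0.6)·(0.6)) / 4 = 5.2/4 = 1.3
  S[X_1,X_2] = ((1.6)·(3.2) + (-0.4)·(-0.8) + (-1.4)·(2.2) + (-0.4)·(-1.8) + (0.6)·(-2.8)) / 4 = 1.4/4 = 0.35
  S[X_2,X_2] = ((3.2)·(3.2) + (-0.8)·(-0.8) + (2.2)·(2.2) + (-1.8)·(-1.8) + (-2.8)·(-2.8)) / 4 = 26.8/4 = 6.7
  S = [[1.3, 0.35],
 [0.35, 6.7]].

Step 3 — invert S. det(S) = 1.3·6.7 - (0.35)² = 8.5875.
  S^{-1} = (1/det) · [[d, -b], [-b, a]] = [[0.7802, -0.0408],
 [-0.0408, 0.1514]].

Step 4 — quadratic form (x̄ - mu_0)^T · S^{-1} · (x̄ - mu_0):
  S^{-1} · (x̄ - mu_0) = (1.182, -0.3901),
  (x̄ - mu_0)^T · [...] = (1.4)·(1.182) + (-2.2)·(-0.3901) = 2.513.

Step 5 — scale by n: T² = 5 · 2.513 = 12.5648.

T² ≈ 12.5648


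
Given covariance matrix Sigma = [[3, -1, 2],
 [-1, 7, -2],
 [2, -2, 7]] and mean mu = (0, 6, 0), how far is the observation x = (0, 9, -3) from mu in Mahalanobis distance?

Step 1 — centre the observation: (x - mu) = (0, 3, -3).

Step 2 — invert Sigma (cofactor / det for 3×3, or solve directly):
  Sigma^{-1} = [[0.4167, 0.0278, -0.1111],
 [0.0278, 0.1574, 0.037],
 [-0.1111, 0.037, 0.1852]].

Step 3 — form the quadratic (x - mu)^T · Sigma^{-1} · (x - mu):
  Sigma^{-1} · (x - mu) = (0.4167, 0.3611, -0.4444).
  (x - mu)^T · [Sigma^{-1} · (x - mu)] = (0)·(0.4167) + (3)·(0.3611) + (-3)·(-0.4444) = 2.4167.

Step 4 — take square root: d = √(2.4167) ≈ 1.5546.

d(x, mu) = √(2.4167) ≈ 1.5546


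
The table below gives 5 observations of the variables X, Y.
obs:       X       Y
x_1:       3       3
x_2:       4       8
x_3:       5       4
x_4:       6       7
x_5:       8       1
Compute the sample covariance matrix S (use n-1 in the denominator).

Step 1 — column means:
  mean(X) = (3 + 4 + 5 + 6 + 8) / 5 = 26/5 = 5.2
  mean(Y) = (3 + 8 + 4 + 7 + 1) / 5 = 23/5 = 4.6

Step 2 — sample covariance S[i,j] = (1/(n-1)) · Σ_k (x_{k,i} - mean_i) · (x_{k,j} - mean_j), with n-1 = 4.
  S[X,X] = ((-2.2)·(-2.2) + (-1.2)·(-1.2) + (-0.2)·(-0.2) + (0.8)·(0.8) + (2.8)·(2.8)) / 4 = 14.8/4 = 3.7
  S[X,Y] = ((-2.2)·(-1.6) + (-1.2)·(3.4) + (-0.2)·(-0.6) + (0.8)·(2.4) + (2.8)·(-3.6)) / 4 = -8.6/4 = -2.15
  S[Y,Y] = ((-1.6)·(-1.6) + (3.4)·(3.4) + (-0.6)·(-0.6) + (2.4)·(2.4) + (-3.6)·(-3.6)) / 4 = 33.2/4 = 8.3

S is symmetric (S[j,i] = S[i,j]). Assembling:

S = [[3.7, -2.15],
 [-2.15, 8.3]]


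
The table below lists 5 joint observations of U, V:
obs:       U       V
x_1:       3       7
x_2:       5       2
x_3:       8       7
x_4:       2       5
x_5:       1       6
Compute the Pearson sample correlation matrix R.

Step 1 — column means:
  mean(U) = (3 + 5 + 8 + 2 + 1) / 5 = 19/5 = 3.8
  mean(V) = (7 + 2 + 7 + 5 + 6) / 5 = 27/5 = 5.4

Step 2 — sample variances and covariances s[i,j] = (1/(n-1)) · Σ_k (x_{k,i} - mean_i) · (x_{k,j} - mean_j), with n-1 = 4:
  s[U,U] = ((-0.8)·(-0.8) + (1.2)·(1.2) + (4.2)·(4.2) + (-1.8)·(-1.8) + (-2.8)·(-2.8)) / 4 = 30.8/4 = 7.7
  s[U,V] = ((-0.8)·(1.6) + (1.2)·(-3.4) + (4.2)·(1.6) + (-1.8)·(-0.4) + (-2.8)·(0.6)) / 4 = 0.4/4 = 0.1
  s[V,V] = ((1.6)·(1.6) + (-3.4)·(-3.4) + (1.6)·(1.6) + (-0.4)·(-0.4) + (0.6)·(0.6)) / 4 = 17.2/4 = 4.3
  Sample standard deviations s_i = √(s[i,i]):
  s(U) = √(7.7) = 2.7749
  s(V) = √(4.3) = 2.0736

Step 3 — r_{ij} = s_{ij} / (s_i · s_j):
  r[U,U] = 1 (diagonal).
  r[U,V] = 0.1 / (2.7749 · 2.0736) = 0.1 / 5.7541 = 0.0174
  r[V,V] = 1 (diagonal).

R is symmetric with unit diagonal. Assembling:

R = [[1, 0.0174],
 [0.0174, 1]]


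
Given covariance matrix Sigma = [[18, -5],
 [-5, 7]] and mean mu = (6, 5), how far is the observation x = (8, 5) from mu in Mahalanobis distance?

Step 1 — centre the observation: (x - mu) = (2, 0).

Step 2 — invert Sigma. det(Sigma) = 18·7 - (-5)² = 101.
  Sigma^{-1} = (1/det) · [[d, -b], [-b, a]] = [[0.0693, 0.0495],
 [0.0495, 0.1782]].

Step 3 — form the quadratic (x - mu)^T · Sigma^{-1} · (x - mu):
  Sigma^{-1} · (x - mu) = (0.1386, 0.099).
  (x - mu)^T · [Sigma^{-1} · (x - mu)] = (2)·(0.1386) + (0)·(0.099) = 0.2772.

Step 4 — take square root: d = √(0.2772) ≈ 0.5265.

d(x, mu) = √(0.2772) ≈ 0.5265


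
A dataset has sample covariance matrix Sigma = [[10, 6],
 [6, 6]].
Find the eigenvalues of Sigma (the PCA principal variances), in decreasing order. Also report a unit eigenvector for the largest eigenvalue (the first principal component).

Step 1 — characteristic polynomial of 2×2 Sigma:
  det(Sigma - λI) = λ² - trace · λ + det = 0.
  trace = 10 + 6 = 16, det = 10·6 - (6)² = 24.
Step 2 — discriminant:
  Δ = trace² - 4·det = 256 - 96 = 160.
Step 3 — eigenvalues:
  λ = (trace ± √Δ)/2 = (16 ± 12.6491)/2,
  λ_1 = 14.3246,  λ_2 = 1.6754.

Step 4 — unit eigenvector for λ_1: solve (Sigma - λ_1 I)v = 0. First row:
  (10 - 14.3246)·v_x + (6)·v_y = 0, i.e. (-4.3246)·v_x + (6)·v_y = 0,
  so v ∝ (b, λ_1 - a) = (6, 4.3246) = u.
  ||u|| = √((6)² + (4.3246)²) = √(54.7018) ≈ 7.3961,
  v_1 = u/||u|| ≈ (0.8112, 0.5847) (||v_1|| = 1).

λ_1 = 14.3246,  λ_2 = 1.6754;  v_1 ≈ (0.8112, 0.5847)


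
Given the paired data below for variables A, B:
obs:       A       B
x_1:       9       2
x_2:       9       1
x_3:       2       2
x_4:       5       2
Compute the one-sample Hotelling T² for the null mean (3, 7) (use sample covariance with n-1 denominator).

Step 1 — sample mean vector:
  mean(A) = (9 + 9 + 2 + 5) / 4 = 25/4 = 6.25
  mean(B) = (2 + 1 + 2 + 2) / 4 = 7/4 = 1.75
  x̄ = (6.25, 1.75),  deviation x̄ - mu_0 = (6.25, 1.75) - (3, 7) = (3.25, -5.25).

Step 2 — sample covariance matrix, S[i,j] = (1/(n-1)) · Σ_k (x_{k,i} - mean_i) · (x_{k,j} - mean_j), divisor n-1 = 3:
  S[A,A] = ((2.75)·(2.75) + (2.75)·(2.75) + (-4.25)·(-4.25) + (-1.25)·(-1.25)) / 3 = 34.75/3 = 11.5833
  S[A,B] = ((2.75)·(0.25) + (2.75)·(-0.75) + (-4.25)·(0.25) + (-1.25)·(0.25)) / 3 = -2.75/3 = -0.9167
  S[B,B] = ((0.25)·(0.25) + (-0.75)·(-0.75) + (0.25)·(0.25) + (0.25)·(0.25)) / 3 = 0.75/3 = 0.25
  S = [[11.5833, -0.9167],
 [-0.9167, 0.25]].

Step 3 — invert S. det(S) = 11.5833·0.25 - (-0.9167)² = 2.0556.
  S^{-1} = (1/det) · [[d, -b], [-b, a]] = [[0.1216, 0.4459],
 [0.4459, 5.6351]].

Step 4 — quadratic form (x̄ - mu_0)^T · S^{-1} · (x̄ - mu_0):
  S^{-1} · (x̄ - mu_0) = (-1.9459, -28.1351),
  (x̄ - mu_0)^T · [...] = (3.25)·(-1.9459) + (-5.25)·(-28.1351) = 141.3851.

Step 5 — scale by n: T² = 4 · 141.3851 = 565.5405.

T² ≈ 565.5405


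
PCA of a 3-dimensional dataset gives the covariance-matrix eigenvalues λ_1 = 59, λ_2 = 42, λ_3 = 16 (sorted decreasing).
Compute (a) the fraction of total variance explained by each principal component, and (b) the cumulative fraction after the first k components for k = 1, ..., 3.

Step 1 — total variance = trace(Sigma) = Σ λ_i = 59 + 42 + 16 = 117.

Step 2 — fraction explained by component i = λ_i / Σ λ:
  PC1: 59/117 = 0.5043
  PC2: 42/117 = 0.359
  PC3: 16/117 = 0.1368

Step 3 — cumulative fraction after k components = (λ_1 + ... + λ_k) / Σ λ:
  k = 1: 59/117 = 0.5043
  k = 2: (59 + 42)/117 = 101/117 = 0.8632
  k = 3: (59 + 42 + 16)/117 = 117/117 = 1

Summary (fraction, with percent):

explained: PC1 0.5043 (50.43%), PC2 0.359 (35.9%), PC3 0.1368 (13.68%);  cumulative: 0.5043, 0.8632, 1


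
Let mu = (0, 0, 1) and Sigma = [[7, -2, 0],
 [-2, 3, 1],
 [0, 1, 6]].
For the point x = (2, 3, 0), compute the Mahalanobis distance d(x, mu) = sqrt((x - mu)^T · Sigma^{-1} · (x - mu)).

Step 1 — centre the observation: (x - mu) = (2, 3, -1).

Step 2 — invert Sigma (cofactor / det for 3×3, or solve directly):
  Sigma^{-1} = [[0.1789, 0.1263, -0.0211],
 [0.1263, 0.4421, -0.0737],
 [-0.0211, -0.0737, 0.1789]].

Step 3 — form the quadratic (x - mu)^T · Sigma^{-1} · (x - mu):
  Sigma^{-1} · (x - mu) = (0.7579, 1.6526, -0.4421).
  (x - mu)^T · [Sigma^{-1} · (x - mu)] = (2)·(0.7579) + (3)·(1.6526) + (-1)·(-0.4421) = 6.9158.

Step 4 — take square root: d = √(6.9158) ≈ 2.6298.

d(x, mu) = √(6.9158) ≈ 2.6298


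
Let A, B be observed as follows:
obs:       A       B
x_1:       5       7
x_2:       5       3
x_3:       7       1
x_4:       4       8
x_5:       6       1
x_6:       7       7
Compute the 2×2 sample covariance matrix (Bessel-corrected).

Step 1 — column means:
  mean(A) = (5 + 5 + 7 + 4 + 6 + 7) / 6 = 34/6 = 5.6667
  mean(B) = (7 + 3 + 1 + 8 + 1 + 7) / 6 = 27/6 = 4.5

Step 2 — sample covariance S[i,j] = (1/(n-1)) · Σ_k (x_{k,i} - mean_i) · (x_{k,j} - mean_j), with n-1 = 5.
  S[A,A] = ((-0.6667)·(-0.6667) + (-0.6667)·(-0.6667) + (1.3333)·(1.3333) + (-1.6667)·(-1.6667) + (0.3333)·(0.3333) + (1.3333)·(1.3333)) / 5 = 7.3333/5 = 1.4667
  S[A,B] = ((-0.6667)·(2.5) + (-0.6667)·(-1.5) + (1.3333)·(-3.5) + (-1.6667)·(3.5) + (0.3333)·(-3.5) + (1.3333)·(2.5)) / 5 = -9/5 = -1.8
  S[B,B] = ((2.5)·(2.5) + (-1.5)·(-1.5) + (-3.5)·(-3.5) + (3.5)·(3.5) + (-3.5)·(-3.5) + (2.5)·(2.5)) / 5 = 51.5/5 = 10.3

S is symmetric (S[j,i] = S[i,j]). Assembling:

S = [[1.4667, -1.8],
 [-1.8, 10.3]]


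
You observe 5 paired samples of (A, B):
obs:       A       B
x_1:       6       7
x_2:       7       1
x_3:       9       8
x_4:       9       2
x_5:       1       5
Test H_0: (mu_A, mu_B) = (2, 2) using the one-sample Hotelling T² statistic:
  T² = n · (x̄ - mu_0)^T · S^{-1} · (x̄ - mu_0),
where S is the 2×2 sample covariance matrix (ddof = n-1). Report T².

Step 1 — sample mean vector:
  mean(A) = (6 + 7 + 9 + 9 + 1) / 5 = 32/5 = 6.4
  mean(B) = (7 + 1 + 8 + 2 + 5) / 5 = 23/5 = 4.6
  x̄ = (6.4, 4.6),  deviation x̄ - mu_0 = (6.4, 4.6) - (2, 2) = (4.4, 2.6).

Step 2 — sample covariance matrix, S[i,j] = (1/(n-1)) · Σ_k (x_{k,i} - mean_i) · (x_{k,j} - mean_j), divisor n-1 = 4:
  S[A,A] = ((-0.4)·(-0.4) + (0.6)·(0.6) + (2.6)·(2.6) + (2.6)·(2.6) + (-5.4)·(-5.4)) / 4 = 43.2/4 = 10.8
  S[A,B] = ((-0.4)·(2.4) + (0.6)·(-3.6) + (2.6)·(3.4) + (2.6)·(-2.6) + (-5.4)·(0.4)) / 4 = -3.2/4 = -0.8
  S[B,B] = ((2.4)·(2.4) + (-3.6)·(-3.6) + (3.4)·(3.4) + (-2.6)·(-2.6) + (0.4)·(0.4)) / 4 = 37.2/4 = 9.3
  S = [[10.8, -0.8],
 [-0.8, 9.3]].

Step 3 — invert S. det(S) = 10.8·9.3 - (-0.8)² = 99.8.
  S^{-1} = (1/det) · [[d, -b], [-b, a]] = [[0.0932, 0.008],
 [0.008, 0.1082]].

Step 4 — quadratic form (x̄ - mu_0)^T · S^{-1} · (x̄ - mu_0):
  S^{-1} · (x̄ - mu_0) = (0.4309, 0.3166),
  (x̄ - mu_0)^T · [...] = (4.4)·(0.4309) + (2.6)·(0.3166) = 2.719.

Step 5 — scale by n: T² = 5 · 2.719 = 13.5952.

T² ≈ 13.5952


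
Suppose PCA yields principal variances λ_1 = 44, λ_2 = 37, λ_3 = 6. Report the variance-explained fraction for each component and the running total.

Step 1 — total variance = trace(Sigma) = Σ λ_i = 44 + 37 + 6 = 87.

Step 2 — fraction explained by component i = λ_i / Σ λ:
  PC1: 44/87 = 0.5057
  PC2: 37/87 = 0.4253
  PC3: 6/87 = 0.069

Step 3 — cumulative fraction after k components = (λ_1 + ... + λ_k) / Σ λ:
  k = 1: 44/87 = 0.5057
  k = 2: (44 + 37)/87 = 81/87 = 0.931
  k = 3: (44 + 37 + 6)/87 = 87/87 = 1

Summary (fraction, with percent):

explained: PC1 0.5057 (50.57%), PC2 0.4253 (42.53%), PC3 0.069 (6.9%);  cumulative: 0.5057, 0.931, 1
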